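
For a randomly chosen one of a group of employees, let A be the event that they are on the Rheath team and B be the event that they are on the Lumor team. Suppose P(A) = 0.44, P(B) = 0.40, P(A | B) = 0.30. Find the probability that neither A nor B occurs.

0.28

P(A ∩ B) = P(B)·P(A|B) = 0.40 × 0.30 = 0.12
P(A ∪ B) = 0.44 + 0.40 − 0.12 = 0.72
P(none) = 1 − 0.72 = 0.28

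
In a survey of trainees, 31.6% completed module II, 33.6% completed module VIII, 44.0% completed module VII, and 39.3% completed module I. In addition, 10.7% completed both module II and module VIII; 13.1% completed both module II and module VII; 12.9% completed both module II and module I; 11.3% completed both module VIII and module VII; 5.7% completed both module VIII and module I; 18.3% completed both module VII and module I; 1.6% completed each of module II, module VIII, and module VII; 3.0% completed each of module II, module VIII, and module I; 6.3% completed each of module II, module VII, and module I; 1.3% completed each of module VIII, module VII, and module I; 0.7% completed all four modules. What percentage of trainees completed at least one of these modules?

88.0%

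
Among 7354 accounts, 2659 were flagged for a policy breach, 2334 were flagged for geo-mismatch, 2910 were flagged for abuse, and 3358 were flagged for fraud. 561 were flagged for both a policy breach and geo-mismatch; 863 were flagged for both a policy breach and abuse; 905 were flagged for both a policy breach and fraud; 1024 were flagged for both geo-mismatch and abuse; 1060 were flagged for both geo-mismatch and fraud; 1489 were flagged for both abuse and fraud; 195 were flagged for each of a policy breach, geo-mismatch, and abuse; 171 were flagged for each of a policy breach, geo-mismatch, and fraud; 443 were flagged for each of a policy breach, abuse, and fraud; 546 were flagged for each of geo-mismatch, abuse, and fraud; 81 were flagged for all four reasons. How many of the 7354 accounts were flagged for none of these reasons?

By inclusion-exclusion,
|union| = 2659 + 2334 + 2910 + 3358 − 561 − 863 − 905 − 1024 − 1060 − 1489 + 195 + 171 + 443 + 546 − 81 = 6633
None: 7354 − 6633 = 721

721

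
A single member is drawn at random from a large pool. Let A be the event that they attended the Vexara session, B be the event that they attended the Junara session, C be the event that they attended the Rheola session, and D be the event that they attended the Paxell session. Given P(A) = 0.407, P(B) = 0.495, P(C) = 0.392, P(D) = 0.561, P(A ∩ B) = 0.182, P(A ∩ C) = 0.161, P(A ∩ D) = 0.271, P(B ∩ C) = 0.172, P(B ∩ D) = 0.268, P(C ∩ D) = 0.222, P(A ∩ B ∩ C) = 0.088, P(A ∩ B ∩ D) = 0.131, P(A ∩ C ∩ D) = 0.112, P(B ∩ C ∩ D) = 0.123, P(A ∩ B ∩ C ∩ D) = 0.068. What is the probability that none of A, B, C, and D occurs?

0.035

By inclusion–exclusion:
P(A ∪ B ∪ C ∪ D) = 0.407 + 0.495 + 0.392 + 0.561 − 0.182 − 0.161 − 0.271 − 0.172 − 0.268 − 0.222 + 0.088 + 0.131 + 0.112 + 0.123 − 0.068 = 0.965
P(none) = 1 − 0.965 = 0.035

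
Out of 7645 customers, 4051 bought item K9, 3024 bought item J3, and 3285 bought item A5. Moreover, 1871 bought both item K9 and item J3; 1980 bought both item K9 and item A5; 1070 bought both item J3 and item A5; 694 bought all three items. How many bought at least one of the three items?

Apply inclusion-exclusion:
|at least one| = 4051 + 3024 + 3285 − 1871 − 1980 − 1070 + 694 = 6133

6133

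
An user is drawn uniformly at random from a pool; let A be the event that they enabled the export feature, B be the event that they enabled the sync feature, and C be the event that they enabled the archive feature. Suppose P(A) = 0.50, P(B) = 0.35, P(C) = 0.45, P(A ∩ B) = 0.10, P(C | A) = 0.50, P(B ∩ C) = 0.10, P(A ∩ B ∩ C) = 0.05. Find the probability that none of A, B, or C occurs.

0.10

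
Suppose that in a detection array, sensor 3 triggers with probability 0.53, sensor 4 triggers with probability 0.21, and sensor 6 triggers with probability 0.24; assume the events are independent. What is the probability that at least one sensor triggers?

P(none) = (1 − 0.53) × (1 − 0.21) × (1 − 0.24) = 0.47 × 0.79 × 0.76 = 0.282188
P(at least one) = 1 − 0.282188 = 0.717812

0.717812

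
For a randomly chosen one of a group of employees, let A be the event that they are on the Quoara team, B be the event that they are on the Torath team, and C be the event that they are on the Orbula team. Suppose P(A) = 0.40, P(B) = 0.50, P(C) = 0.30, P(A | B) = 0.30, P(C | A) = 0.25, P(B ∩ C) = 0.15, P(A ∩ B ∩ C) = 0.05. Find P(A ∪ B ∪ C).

0.85

P(A ∩ B) = P(B)·P(A|B) = 0.50 × 0.30 = 0.15
P(A ∩ C) = P(A)·P(C|A) = 0.40 × 0.25 = 0.10
Using inclusion–exclusion:
P(A ∪ B ∪ C) = 0.40 + 0.50 + 0.30 − 0.15 − 0.10 − 0.15 + 0.05 = 0.85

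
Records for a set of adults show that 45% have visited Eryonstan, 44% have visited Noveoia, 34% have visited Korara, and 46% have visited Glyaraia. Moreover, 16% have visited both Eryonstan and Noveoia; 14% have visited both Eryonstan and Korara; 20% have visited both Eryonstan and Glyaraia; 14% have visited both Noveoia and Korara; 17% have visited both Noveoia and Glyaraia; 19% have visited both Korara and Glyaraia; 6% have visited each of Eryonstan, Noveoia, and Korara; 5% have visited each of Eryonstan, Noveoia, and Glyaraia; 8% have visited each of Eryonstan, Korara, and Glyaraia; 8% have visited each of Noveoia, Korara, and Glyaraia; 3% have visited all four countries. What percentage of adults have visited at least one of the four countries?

P(at least one) = 45 + 44 + 34 + 46 − 16 − 14 − 20 − 14 − 17 − 19 + 6 + 5 + 8 + 8 − 3 = 93%

93%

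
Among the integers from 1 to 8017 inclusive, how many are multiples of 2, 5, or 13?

5056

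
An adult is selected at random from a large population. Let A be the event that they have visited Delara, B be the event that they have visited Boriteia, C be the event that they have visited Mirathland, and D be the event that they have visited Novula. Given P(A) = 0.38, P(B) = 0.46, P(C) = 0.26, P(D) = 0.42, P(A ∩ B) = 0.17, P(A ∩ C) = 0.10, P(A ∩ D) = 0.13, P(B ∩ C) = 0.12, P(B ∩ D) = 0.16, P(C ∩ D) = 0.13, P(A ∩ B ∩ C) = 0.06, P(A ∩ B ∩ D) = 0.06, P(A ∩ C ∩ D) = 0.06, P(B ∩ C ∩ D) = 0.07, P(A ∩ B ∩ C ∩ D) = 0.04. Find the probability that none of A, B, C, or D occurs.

0.08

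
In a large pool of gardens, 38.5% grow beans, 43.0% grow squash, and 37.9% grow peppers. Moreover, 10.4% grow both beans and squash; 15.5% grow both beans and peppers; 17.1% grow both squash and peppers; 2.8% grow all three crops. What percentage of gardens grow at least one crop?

79.2%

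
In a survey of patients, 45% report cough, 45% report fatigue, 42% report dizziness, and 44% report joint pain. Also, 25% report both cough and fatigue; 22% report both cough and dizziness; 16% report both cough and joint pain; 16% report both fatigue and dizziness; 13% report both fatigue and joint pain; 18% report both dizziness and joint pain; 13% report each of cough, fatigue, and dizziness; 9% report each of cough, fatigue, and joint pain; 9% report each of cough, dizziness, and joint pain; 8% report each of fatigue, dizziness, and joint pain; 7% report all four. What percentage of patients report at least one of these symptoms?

98%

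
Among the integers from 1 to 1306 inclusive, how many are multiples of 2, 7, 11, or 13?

By inclusion-exclusion,
653 + 186 + 118 + 100 − 93 − 59 − 50 − 16 − 14 − 9 + 8 + 7 + 4 + 1 − 0 = 836

836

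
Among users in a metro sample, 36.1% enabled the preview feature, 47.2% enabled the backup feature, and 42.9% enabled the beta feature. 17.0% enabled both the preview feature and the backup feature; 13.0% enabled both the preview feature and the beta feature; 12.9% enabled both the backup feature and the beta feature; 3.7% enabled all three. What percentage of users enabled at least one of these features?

By inclusion–exclusion:
P(union) = 36.1 + 47.2 + 42.9 − 17.0 − 13.0 − 12.9 + 3.7 = 87.0%

87.0%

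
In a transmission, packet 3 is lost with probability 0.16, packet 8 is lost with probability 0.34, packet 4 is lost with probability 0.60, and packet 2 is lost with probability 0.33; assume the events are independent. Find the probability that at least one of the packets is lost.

P(none) = (1 − 0.16) × (1 − 0.34) × (1 − 0.60) × (1 − 0.33) = 0.84 × 0.66 × 0.40 × 0.67 = 0.1485792
P(at least one) = 1 − 0.1485792 = 0.8514208

0.8514208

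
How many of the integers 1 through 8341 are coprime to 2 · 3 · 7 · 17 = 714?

2244

floor(8341/2) + floor(8341/3) + floor(8341/7) + floor(8341/17) − floor(8341/6) − floor(8341/14) − floor(8341/34) − floor(8341/21) − floor(8341/51) − floor(8341/119) + floor(8341/42) + floor(8341/102) + floor(8341/238) + floor(8341/357) − floor(8341/714) = 4170 + 2780 + 1191 + 490 − 1390 − 595 − 245 − 397 − 163 − 70 + 198 + 81 + 35 + 23 − 11 = 6097
8341 − 6097 = 2244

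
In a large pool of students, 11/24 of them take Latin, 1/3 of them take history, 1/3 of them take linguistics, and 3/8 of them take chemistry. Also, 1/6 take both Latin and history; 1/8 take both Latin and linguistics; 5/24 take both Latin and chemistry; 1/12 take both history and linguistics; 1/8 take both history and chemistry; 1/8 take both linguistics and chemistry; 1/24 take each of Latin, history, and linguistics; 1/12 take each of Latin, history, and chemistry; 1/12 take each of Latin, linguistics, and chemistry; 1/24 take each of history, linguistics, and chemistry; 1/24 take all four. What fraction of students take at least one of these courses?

Inclusion–exclusion gives
P(≥1) = 11/24 + 1/3 + 1/3 + 3/8 − 1/6 − 1/8 − 5/24 − 1/12 − 1/8 − 1/8 + 1/24 + 1/12 + 1/12 + 1/24 − 1/24 = 7/8

7/8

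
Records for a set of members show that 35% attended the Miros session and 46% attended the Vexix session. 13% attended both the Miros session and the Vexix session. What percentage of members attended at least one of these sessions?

68%

By inclusion-exclusion,
P(at least one) = 35 + 46 − 13 = 68%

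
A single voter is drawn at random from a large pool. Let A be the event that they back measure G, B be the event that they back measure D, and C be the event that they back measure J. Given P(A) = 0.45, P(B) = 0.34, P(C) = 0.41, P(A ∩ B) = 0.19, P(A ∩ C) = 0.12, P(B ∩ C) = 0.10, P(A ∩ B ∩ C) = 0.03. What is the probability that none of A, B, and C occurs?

Apply inclusion-exclusion:
P(A ∪ B ∪ C) = 0.45 + 0.34 + 0.41 − 0.19 − 0.12 − 0.10 + 0.03 = 0.82
P(none) = 1 − 0.82 = 0.18

0.18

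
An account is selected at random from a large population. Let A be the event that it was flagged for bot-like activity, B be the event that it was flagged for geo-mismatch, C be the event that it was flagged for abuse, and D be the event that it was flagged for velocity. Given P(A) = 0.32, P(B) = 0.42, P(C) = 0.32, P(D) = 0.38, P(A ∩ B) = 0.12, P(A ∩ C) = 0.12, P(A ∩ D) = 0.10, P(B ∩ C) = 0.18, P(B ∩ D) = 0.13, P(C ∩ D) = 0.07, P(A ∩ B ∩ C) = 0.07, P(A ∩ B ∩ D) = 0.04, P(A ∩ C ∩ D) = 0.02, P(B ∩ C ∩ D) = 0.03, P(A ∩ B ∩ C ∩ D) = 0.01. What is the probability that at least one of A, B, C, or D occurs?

P(A ∪ B ∪ C ∪ D) = 0.32 + 0.42 + 0.32 + 0.38 − 0.12 − 0.12 − 0.10 − 0.18 − 0.13 − 0.07 + 0.07 + 0.04 + 0.02 + 0.03 − 0.01 = 0.87

0.87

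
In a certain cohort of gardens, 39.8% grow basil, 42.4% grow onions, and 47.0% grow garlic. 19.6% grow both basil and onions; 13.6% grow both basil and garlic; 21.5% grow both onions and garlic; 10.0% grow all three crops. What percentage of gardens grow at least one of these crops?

84.5%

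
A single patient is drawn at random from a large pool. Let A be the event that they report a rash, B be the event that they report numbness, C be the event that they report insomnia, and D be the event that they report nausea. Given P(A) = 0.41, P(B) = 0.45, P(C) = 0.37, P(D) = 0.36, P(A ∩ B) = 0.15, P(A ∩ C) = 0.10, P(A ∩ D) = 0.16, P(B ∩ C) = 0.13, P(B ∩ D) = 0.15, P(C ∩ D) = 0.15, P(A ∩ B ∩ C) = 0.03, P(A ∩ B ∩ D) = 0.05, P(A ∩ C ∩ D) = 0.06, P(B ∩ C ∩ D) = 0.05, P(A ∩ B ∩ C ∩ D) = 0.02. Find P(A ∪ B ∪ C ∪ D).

Apply inclusion-exclusion:
P(A ∪ B ∪ C ∪ D) = 0.41 + 0.45 + 0.37 + 0.36 − 0.15 − 0.10 − 0.16 − 0.13 − 0.15 − 0.15 + 0.03 + 0.05 + 0.06 + 0.05 − 0.02 = 0.92

0.92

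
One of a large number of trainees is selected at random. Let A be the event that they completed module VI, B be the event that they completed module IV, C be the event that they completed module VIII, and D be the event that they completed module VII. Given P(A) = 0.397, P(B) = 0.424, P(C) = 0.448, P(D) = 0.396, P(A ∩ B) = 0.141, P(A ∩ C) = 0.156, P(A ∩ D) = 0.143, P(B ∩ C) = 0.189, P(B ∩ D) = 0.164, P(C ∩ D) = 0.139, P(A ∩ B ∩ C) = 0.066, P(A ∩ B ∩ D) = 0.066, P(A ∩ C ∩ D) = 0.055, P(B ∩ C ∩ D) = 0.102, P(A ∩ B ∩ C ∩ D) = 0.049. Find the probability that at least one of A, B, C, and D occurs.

By inclusion-exclusion,
P(A ∪ B ∪ C ∪ D) = 0.397 + 0.424 + 0.448 + 0.396 − 0.141 − 0.156 − 0.143 − 0.189 − 0.164 − 0.139 + 0.066 + 0.066 + 0.055 + 0.102 − 0.049 = 0.973

0.973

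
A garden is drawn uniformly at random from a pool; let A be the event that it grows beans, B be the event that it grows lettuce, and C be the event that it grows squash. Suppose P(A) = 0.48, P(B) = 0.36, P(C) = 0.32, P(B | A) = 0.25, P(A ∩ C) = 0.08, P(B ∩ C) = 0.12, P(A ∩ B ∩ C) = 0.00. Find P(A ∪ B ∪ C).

0.84

P(A ∩ B) = P(A)·P(B|A) = 0.48 × 0.25 = 0.12
Using inclusion–exclusion:
P(A ∪ B ∪ C) = 0.48 + 0.36 + 0.32 − 0.12 − 0.08 − 0.12 + 0.00 = 0.84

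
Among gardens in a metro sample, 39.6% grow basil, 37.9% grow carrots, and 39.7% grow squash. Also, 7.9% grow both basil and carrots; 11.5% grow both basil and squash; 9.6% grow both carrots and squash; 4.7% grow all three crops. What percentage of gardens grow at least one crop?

By inclusion–exclusion:
P(≥1) = 39.6 + 37.9 + 39.7 − 7.9 − 11.5 − 9.6 + 4.7 = 92.9%

92.9%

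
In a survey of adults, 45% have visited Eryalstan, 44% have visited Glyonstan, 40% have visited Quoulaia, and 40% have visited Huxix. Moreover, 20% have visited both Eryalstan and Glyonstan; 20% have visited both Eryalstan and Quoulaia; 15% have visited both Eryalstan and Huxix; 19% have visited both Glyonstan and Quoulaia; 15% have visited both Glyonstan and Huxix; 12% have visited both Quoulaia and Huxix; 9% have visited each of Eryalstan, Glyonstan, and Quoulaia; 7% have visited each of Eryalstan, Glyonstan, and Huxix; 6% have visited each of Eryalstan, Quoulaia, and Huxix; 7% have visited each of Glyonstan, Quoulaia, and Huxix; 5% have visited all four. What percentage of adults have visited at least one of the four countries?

92%

By inclusion–exclusion:
P(≥1) = 45 + 44 + 40 + 40 − 20 − 20 − 15 − 19 − 15 − 12 + 9 + 7 + 6 + 7 − 5 = 92%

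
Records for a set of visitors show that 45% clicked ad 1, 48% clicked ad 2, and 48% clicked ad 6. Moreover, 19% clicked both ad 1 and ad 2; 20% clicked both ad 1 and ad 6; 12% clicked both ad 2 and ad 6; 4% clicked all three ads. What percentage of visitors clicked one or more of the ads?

Apply inclusion-exclusion:
P(at least one) = 45 + 48 + 48 − 19 − 20 − 12 + 4 = 94%

94%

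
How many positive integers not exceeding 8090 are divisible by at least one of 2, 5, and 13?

Using inclusion–exclusion:
4045 + 1618 + 622 − 809 − 311 − 124 + 62 = 5103

5103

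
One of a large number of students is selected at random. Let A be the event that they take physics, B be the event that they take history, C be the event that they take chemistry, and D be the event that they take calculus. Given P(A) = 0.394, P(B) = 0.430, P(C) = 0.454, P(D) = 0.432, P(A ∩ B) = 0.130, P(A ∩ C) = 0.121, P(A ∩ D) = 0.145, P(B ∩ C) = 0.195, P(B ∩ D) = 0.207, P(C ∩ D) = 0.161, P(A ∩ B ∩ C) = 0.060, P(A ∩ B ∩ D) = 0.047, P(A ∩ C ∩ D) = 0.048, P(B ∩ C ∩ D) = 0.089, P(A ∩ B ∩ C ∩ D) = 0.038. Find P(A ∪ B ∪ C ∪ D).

0.957

P(A ∪ B ∪ C ∪ D) = 0.394 + 0.430 + 0.454 + 0.432 − 0.130 − 0.121 − 0.145 − 0.195 − 0.207 − 0.161 + 0.060 + 0.047 + 0.048 + 0.089 − 0.038 = 0.957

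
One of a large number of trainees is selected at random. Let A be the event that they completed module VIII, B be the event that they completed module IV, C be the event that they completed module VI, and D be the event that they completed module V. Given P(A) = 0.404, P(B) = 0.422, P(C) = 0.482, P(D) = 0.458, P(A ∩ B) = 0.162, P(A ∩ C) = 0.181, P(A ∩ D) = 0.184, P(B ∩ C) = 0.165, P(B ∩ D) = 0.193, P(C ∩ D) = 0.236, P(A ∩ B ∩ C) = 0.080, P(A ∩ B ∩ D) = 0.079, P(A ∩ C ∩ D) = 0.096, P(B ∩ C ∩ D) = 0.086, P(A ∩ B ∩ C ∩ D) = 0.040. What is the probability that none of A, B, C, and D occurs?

0.054

By inclusion-exclusion,
P(A ∪ B ∪ C ∪ D) = 0.404 + 0.422 + 0.482 + 0.458 − 0.162 − 0.181 − 0.184 − 0.165 − 0.193 − 0.236 + 0.080 + 0.079 + 0.096 + 0.086 − 0.040 = 0.946
P(none) = 1 − 0.946 = 0.054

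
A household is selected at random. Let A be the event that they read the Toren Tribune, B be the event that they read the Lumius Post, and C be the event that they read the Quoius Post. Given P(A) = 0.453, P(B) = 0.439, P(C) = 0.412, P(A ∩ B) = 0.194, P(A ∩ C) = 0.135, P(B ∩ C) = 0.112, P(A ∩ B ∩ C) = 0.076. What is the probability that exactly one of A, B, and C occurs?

P(exactly one) = 0.453 + 0.439 + 0.412 − 2·0.194 − 2·0.135 − 2·0.112 + 3·0.076 = 0.650

0.650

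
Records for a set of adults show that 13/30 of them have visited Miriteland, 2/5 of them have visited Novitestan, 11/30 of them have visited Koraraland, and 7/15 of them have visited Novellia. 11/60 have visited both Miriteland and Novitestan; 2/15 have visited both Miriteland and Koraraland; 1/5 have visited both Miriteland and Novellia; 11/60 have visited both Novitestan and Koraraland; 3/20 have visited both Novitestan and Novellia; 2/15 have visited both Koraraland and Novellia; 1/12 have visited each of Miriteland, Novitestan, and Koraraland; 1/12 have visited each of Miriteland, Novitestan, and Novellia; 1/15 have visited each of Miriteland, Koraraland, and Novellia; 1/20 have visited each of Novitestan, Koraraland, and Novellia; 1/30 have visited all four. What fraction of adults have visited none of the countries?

Using inclusion–exclusion:
P(at least one) = 13/30 + 2/5 + 11/30 + 7/15 − 11/60 − 2/15 − 1/5 − 11/60 − 3/20 − 2/15 + 1/12 + 1/12 + 1/15 + 1/20 − 1/30 = 14/15
P(none) = 1 − 14/15 = 1/15

1/15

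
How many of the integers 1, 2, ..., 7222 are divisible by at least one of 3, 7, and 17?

3338

floor(7222/3) + floor(7222/7) + floor(7222/17) − floor(7222/21) − floor(7222/51) − floor(7222/119) + floor(7222/357) = 2407 + 1031 + 424 − 343 − 141 − 60 + 20 = 3338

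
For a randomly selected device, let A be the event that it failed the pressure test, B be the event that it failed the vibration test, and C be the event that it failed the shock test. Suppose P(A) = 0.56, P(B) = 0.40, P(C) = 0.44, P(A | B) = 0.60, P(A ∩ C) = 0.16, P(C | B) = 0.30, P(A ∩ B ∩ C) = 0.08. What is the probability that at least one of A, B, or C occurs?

P(A ∩ B) = P(B)·P(A|B) = 0.40 × 0.60 = 0.24
P(B ∩ C) = P(B)·P(C|B) = 0.40 × 0.30 = 0.12
P(A ∪ B ∪ C) = 0.56 + 0.40 + 0.44 − 0.24 − 0.16 − 0.12 + 0.08 = 0.96

0.96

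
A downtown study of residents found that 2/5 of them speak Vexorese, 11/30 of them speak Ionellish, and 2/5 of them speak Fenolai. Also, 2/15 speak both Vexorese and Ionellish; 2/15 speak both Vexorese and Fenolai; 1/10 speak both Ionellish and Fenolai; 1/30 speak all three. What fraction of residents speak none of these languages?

1/6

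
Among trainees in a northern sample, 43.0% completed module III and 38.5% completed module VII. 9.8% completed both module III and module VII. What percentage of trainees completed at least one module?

71.7%

P(≥1) = 43.0 + 38.5 − 9.8 = 71.7%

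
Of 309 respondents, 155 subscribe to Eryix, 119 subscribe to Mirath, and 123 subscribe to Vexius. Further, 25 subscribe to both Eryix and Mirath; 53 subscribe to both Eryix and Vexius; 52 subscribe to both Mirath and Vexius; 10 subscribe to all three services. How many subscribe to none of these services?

By inclusion–exclusion:
|union| = 155 + 119 + 123 − 25 − 53 − 52 + 10 = 277
None: 309 − 277 = 32

32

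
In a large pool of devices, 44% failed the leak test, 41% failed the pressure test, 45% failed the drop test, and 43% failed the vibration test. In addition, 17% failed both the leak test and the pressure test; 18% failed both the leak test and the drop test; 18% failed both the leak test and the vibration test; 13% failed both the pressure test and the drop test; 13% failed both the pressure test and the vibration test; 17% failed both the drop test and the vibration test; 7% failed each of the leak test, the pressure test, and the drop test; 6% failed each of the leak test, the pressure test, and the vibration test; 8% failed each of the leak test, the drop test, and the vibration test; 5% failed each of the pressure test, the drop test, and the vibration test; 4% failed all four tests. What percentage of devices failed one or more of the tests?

99%

By inclusion-exclusion,
P(at least one) = 44 + 41 + 45 + 43 − 17 − 18 − 18 − 13 − 13 − 17 + 7 + 6 + 8 + 5 − 4 = 99%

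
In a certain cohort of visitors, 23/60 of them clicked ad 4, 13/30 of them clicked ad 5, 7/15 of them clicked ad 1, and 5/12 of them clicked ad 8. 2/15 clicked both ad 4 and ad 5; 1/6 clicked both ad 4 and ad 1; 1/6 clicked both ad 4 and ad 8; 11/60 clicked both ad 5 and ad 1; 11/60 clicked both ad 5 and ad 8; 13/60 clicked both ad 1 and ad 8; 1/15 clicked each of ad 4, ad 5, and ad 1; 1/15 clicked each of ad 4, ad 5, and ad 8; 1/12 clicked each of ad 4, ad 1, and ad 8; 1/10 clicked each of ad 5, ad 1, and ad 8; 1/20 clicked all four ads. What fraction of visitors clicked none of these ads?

1/12

P(at least one) = 23/60 + 13/30 + 7/15 + 5/12 − 2/15 − 1/6 − 1/6 − 11/60 − 11/60 − 13/60 + 1/15 + 1/15 + 1/12 + 1/10 − 1/20 = 11/12
P(none) = 1 − 11/12 = 1/12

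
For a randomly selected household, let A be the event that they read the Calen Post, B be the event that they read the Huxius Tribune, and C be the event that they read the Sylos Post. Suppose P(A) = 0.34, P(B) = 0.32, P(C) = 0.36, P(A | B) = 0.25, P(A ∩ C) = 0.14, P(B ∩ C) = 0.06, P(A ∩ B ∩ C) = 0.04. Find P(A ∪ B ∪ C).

0.78

P(A ∩ B) = P(B)·P(A|B) = 0.32 × 0.25 = 0.08
Apply inclusion-exclusion:
P(A ∪ B ∪ C) = 0.34 + 0.32 + 0.36 − 0.08 − 0.14 − 0.06 + 0.04 = 0.78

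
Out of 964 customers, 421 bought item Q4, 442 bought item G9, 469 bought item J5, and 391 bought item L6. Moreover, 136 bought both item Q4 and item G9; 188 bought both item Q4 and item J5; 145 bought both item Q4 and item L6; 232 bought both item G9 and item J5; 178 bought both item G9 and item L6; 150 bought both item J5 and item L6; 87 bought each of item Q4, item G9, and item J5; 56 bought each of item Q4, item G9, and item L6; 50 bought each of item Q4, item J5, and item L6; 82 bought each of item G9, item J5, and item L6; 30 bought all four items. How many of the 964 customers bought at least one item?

By inclusion–exclusion:
|at least one| = 421 + 442 + 469 + 391 − 136 − 188 − 145 − 232 − 178 − 150 + 87 + 56 + 50 + 82 − 30 = 939

939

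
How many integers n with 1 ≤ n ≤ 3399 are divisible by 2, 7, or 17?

Apply inclusion-exclusion:
⌊3399/2⌋ + ⌊3399/7⌋ + ⌊3399/17⌋ − ⌊3399/14⌋ − ⌊3399/34⌋ − ⌊3399/119⌋ + ⌊3399/238⌋ = 1699 + 485 + 199 − 242 − 99 − 28 + 14 = 2028

2028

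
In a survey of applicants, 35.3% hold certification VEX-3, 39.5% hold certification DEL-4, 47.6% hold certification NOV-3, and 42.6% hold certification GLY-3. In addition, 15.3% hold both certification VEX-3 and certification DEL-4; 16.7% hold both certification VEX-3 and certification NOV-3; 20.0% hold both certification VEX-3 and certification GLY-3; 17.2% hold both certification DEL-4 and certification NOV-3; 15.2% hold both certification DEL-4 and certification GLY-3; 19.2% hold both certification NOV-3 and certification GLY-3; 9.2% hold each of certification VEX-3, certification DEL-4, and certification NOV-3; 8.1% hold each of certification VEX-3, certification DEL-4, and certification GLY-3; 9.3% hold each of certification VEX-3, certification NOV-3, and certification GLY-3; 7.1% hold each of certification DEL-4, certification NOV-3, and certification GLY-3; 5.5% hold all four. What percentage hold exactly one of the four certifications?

Using the inclusion–exclusion count for exactly one event:
P(exactly one) = 35.3 + 39.5 + 47.6 + 42.6 − 2·15.3 − 2·16.7 − 2·20.0 − 2·17.2 − 2·15.2 − 2·19.2 + 3·9.2 + 3·8.1 + 3·9.3 + 3·7.1 − 4·5.5 = 36.9%

36.9%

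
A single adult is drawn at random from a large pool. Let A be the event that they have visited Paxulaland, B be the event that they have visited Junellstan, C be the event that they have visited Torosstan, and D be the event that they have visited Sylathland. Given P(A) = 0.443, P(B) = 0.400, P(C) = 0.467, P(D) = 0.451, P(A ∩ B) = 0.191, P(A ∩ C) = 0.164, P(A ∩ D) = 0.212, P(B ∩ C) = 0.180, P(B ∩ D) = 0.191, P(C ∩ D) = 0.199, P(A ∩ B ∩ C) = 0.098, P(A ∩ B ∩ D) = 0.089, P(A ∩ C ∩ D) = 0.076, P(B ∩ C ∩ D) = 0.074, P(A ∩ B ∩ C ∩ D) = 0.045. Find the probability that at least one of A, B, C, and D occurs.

P(A ∪ B ∪ C ∪ D) = 0.443 + 0.400 + 0.467 + 0.451 − 0.191 − 0.164 − 0.212 − 0.180 − 0.191 − 0.199 + 0.098 + 0.089 + 0.076 + 0.074 − 0.045 = 0.916

0.916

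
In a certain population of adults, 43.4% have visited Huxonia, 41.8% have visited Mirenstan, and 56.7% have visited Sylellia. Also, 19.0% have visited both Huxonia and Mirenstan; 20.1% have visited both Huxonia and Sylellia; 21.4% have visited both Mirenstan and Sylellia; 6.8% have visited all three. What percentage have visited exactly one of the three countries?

Using the inclusion–exclusion count for exactly one event:
P(exactly one) = 43.4 + 41.8 + 56.7 − 2·19.0 − 2·20.1 − 2·21.4 + 3·6.8 = 41.3%

41.3%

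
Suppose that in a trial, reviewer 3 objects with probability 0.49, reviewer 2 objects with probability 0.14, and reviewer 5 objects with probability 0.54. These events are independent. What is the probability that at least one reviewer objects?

0.798244

P(none) = (1 − 0.49) × (1 − 0.14) × (1 − 0.54) = 0.51 × 0.86 × 0.46 = 0.201756
P(at least one) = 1 − 0.201756 = 0.798244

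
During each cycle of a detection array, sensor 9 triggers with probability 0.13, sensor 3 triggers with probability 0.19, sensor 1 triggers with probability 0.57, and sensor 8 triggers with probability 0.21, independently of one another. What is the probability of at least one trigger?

0.76061341

P(none) = (1 − 0.13) × (1 − 0.19) × (1 − 0.57) × (1 − 0.21) = 0.87 × 0.81 × 0.43 × 0.79 = 0.23938659
P(at least one) = 1 − 0.23938659 = 0.76061341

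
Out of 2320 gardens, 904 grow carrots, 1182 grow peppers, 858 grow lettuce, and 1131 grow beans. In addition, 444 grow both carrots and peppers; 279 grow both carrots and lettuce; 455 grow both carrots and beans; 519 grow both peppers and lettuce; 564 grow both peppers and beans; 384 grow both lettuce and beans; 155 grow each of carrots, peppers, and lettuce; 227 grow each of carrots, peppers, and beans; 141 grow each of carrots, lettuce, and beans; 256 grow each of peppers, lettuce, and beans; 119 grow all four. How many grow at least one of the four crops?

2090

|at least one| = 904 + 1182 + 858 + 1131 − 444 − 279 − 455 − 519 − 564 − 384 + 155 + 227 + 141 + 256 − 119 = 2090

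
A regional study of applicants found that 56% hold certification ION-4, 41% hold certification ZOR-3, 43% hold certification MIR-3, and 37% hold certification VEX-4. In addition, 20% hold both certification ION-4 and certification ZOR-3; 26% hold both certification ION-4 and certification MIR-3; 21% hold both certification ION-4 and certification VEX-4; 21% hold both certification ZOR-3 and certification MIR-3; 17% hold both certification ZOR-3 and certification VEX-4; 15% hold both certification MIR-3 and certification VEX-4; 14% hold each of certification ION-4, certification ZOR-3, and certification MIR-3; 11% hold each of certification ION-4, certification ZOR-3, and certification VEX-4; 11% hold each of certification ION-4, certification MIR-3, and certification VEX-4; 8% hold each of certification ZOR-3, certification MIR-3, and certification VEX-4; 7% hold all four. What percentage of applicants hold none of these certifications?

6%

By inclusion–exclusion:
P(union) = 56 + 41 + 43 + 37 − 20 − 26 − 21 − 21 − 17 − 15 + 14 + 11 + 11 + 8 − 7 = 94%
P(none) = 100% − 94% = 6%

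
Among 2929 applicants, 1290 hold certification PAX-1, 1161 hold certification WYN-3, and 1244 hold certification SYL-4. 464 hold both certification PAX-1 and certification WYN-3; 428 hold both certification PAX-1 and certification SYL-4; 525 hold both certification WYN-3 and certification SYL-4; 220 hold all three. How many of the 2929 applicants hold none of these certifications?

Using inclusion–exclusion:
N(≥1) = 1290 + 1161 + 1244 − 464 − 428 − 525 + 220 = 2498
None: 2929 − 2498 = 431

431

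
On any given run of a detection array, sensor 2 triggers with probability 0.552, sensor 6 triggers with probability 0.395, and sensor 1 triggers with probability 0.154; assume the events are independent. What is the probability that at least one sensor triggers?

0.77070016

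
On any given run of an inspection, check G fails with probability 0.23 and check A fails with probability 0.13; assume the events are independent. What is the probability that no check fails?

0.6699

Since the events are independent, P(none) is the product of the individual non-occurrence probabilities.
P(none) = (1 − 0.23) × (1 − 0.13) = 0.77 × 0.87 = 0.6699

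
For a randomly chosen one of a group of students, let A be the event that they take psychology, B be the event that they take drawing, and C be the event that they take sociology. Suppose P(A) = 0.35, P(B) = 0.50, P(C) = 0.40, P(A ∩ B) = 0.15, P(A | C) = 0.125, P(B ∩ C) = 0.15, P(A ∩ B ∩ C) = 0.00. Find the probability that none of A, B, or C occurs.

0.10

P(A ∩ C) = P(C)·P(A|C) = 0.40 × 0.125 = 0.05
P(A ∪ B ∪ C) = 0.35 + 0.50 + 0.40 − 0.15 − 0.05 − 0.15 + 0.00 = 0.90
P(none) = 1 − 0.90 = 0.10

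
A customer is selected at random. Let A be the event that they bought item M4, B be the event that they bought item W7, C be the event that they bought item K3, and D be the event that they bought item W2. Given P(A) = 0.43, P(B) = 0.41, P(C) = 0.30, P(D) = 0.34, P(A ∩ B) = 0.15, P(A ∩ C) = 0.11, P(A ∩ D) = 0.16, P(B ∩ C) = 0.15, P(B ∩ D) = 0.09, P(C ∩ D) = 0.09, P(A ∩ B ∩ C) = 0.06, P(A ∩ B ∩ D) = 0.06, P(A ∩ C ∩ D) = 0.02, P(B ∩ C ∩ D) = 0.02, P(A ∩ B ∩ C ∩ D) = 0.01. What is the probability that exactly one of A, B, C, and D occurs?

0.42

P(exactly one) = 0.43 + 0.41 + 0.30 + 0.34 − 2·0.15 − 2·0.11 − 2·0.16 − 2·0.15 − 2·0.09 − 2·0.09 + 3·0.06 + 3·0.06 + 3·0.02 + 3·0.02 − 4·0.01 = 0.42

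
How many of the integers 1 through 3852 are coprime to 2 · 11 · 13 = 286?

1616

Inclusion–exclusion gives
1926 + 350 + 296 − 175 − 148 − 26 + 13 = 2236
3852 − 2236 = 1616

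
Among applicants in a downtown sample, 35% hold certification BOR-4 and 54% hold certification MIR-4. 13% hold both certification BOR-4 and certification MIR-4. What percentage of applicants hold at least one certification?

76%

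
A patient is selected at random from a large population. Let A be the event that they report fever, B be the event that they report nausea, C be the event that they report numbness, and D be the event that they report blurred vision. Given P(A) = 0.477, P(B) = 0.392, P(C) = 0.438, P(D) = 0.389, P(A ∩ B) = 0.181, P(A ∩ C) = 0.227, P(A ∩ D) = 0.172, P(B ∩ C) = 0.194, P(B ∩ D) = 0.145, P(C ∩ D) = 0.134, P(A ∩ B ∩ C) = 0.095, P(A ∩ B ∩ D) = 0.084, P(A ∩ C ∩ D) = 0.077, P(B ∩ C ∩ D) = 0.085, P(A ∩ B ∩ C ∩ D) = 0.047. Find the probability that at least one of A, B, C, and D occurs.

P(A ∪ B ∪ C ∪ D) = 0.477 + 0.392 + 0.438 + 0.389 − 0.181 − 0.227 − 0.172 − 0.194 − 0.145 − 0.134 + 0.095 + 0.084 + 0.077 + 0.085 − 0.047 = 0.937

0.937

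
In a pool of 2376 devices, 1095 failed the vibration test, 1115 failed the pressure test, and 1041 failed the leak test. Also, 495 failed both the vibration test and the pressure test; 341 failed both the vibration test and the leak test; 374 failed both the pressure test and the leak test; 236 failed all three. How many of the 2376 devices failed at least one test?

By inclusion-exclusion,
|at least one| = 1095 + 1115 + 1041 − 495 − 341 − 374 + 236 = 2277

2277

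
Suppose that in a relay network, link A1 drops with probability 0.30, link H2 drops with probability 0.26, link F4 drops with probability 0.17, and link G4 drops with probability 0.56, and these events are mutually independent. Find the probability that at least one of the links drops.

0.8108264

P(none) = (1 − 0.30) × (1 − 0.26) × (1 − 0.17) × (1 − 0.56) = 0.70 × 0.74 × 0.83 × 0.44 = 0.1891736
P(at least one) = 1 − 0.1891736 = 0.8108264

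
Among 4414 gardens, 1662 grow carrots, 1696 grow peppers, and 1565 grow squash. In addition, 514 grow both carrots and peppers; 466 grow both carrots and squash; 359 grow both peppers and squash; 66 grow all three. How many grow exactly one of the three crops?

2443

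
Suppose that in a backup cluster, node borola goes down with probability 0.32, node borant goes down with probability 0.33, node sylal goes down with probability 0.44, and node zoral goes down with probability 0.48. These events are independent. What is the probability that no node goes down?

0.13267072

P(none) = (1 − 0.32) × (1 − 0.33) × (1 − 0.44) × (1 − 0.48) = 0.68 × 0.67 × 0.56 × 0.52 = 0.13267072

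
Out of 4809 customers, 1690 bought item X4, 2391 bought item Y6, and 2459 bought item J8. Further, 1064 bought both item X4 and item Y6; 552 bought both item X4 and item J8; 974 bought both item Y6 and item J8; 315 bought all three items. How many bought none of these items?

544

Apply inclusion-exclusion:
|at least one| = 1690 + 2391 + 2459 − 1064 − 552 − 974 + 315 = 4265
None: 4809 − 4265 = 544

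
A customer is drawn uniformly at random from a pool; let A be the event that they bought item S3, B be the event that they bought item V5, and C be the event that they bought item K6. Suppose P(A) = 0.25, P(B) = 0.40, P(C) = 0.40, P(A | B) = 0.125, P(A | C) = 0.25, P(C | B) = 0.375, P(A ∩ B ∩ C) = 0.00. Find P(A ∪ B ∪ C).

P(A ∩ B) = P(B)·P(A|B) = 0.40 × 0.125 = 0.05
P(A ∩ C) = P(C)·P(A|C) = 0.40 × 0.25 = 0.10
P(B ∩ C) = P(B)·P(C|B) = 0.40 × 0.375 = 0.15
P(A ∪ B ∪ C) = 0.25 + 0.40 + 0.40 − 0.05 − 0.10 − 0.15 + 0.00 = 0.75

0.75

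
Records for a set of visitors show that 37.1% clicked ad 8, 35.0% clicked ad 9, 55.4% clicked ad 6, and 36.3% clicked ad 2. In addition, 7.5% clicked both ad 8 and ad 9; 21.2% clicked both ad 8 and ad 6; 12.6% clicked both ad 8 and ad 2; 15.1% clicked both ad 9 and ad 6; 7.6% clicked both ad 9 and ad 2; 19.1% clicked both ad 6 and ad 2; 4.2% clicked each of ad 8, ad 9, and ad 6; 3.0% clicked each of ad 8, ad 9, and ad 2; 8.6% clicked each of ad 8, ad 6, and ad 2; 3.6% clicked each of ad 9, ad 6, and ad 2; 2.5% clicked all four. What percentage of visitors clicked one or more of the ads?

97.6%

By inclusion–exclusion:
P(at least one) = 37.1 + 35.0 + 55.4 + 36.3 − 7.5 − 21.2 − 12.6 − 15.1 − 7.6 − 19.1 + 4.2 + 3.0 + 8.6 + 3.6 − 2.5 = 97.6%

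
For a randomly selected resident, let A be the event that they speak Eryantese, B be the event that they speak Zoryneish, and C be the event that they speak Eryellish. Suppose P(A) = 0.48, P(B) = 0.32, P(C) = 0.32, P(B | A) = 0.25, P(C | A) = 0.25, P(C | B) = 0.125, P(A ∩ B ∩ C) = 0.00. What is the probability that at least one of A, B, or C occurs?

0.84

P(A ∩ B) = P(A)·P(B|A) = 0.48 × 0.25 = 0.12
P(A ∩ C) = P(A)·P(C|A) = 0.48 × 0.25 = 0.12
P(B ∩ C) = P(B)·P(C|B) = 0.32 × 0.125 = 0.04
Inclusion–exclusion gives
P(A ∪ B ∪ C) = 0.48 + 0.32 + 0.32 − 0.12 − 0.12 − 0.04 + 0.00 = 0.84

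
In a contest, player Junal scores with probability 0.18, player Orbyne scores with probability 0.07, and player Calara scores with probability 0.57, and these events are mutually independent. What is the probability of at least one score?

P(none) = (1 − 0.18) × (1 − 0.07) × (1 − 0.57) = 0.82 × 0.93 × 0.43 = 0.327918
P(at least one) = 1 − 0.327918 = 0.672082

0.672082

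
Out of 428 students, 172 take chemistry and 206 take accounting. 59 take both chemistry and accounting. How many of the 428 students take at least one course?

319

By inclusion–exclusion:
|union| = 172 + 206 − 59 = 319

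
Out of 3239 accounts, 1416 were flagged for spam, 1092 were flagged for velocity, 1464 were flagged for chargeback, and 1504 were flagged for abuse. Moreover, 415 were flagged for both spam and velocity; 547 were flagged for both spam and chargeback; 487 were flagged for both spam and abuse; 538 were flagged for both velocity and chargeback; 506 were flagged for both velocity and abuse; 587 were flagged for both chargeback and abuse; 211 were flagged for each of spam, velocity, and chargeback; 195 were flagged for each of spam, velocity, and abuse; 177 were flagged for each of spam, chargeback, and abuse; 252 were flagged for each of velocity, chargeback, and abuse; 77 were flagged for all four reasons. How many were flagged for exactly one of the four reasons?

N(exactly one) = 1416 + 1092 + 1464 + 1504 − 2·415 − 2·547 − 2·487 − 2·538 − 2·506 − 2·587 + 3·211 + 3·195 + 3·177 + 3·252 − 4·77 = 1513

1513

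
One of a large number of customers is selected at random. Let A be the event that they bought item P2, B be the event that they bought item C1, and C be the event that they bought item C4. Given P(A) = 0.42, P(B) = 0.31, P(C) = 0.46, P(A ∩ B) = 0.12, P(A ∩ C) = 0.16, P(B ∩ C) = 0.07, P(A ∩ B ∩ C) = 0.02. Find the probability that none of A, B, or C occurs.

P(A ∪ B ∪ C) = 0.42 + 0.31 + 0.46 − 0.12 − 0.16 − 0.07 + 0.02 = 0.86
P(none) = 1 − 0.86 = 0.14

0.14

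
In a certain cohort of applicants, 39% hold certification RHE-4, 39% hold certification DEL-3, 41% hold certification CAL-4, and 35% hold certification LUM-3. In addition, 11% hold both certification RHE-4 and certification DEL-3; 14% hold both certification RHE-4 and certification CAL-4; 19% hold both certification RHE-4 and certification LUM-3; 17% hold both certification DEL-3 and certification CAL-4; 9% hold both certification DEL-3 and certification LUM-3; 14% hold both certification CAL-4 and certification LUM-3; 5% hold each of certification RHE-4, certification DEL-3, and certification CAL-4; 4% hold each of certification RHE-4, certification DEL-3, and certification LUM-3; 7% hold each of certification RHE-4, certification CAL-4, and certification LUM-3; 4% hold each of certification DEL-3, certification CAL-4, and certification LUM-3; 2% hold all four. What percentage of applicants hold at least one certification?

88%

Using inclusion–exclusion:
P(at least one) = 39 + 39 + 41 + 35 − 11 − 14 − 19 − 17 − 9 − 14 + 5 + 4 + 7 + 4 − 2 = 88%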